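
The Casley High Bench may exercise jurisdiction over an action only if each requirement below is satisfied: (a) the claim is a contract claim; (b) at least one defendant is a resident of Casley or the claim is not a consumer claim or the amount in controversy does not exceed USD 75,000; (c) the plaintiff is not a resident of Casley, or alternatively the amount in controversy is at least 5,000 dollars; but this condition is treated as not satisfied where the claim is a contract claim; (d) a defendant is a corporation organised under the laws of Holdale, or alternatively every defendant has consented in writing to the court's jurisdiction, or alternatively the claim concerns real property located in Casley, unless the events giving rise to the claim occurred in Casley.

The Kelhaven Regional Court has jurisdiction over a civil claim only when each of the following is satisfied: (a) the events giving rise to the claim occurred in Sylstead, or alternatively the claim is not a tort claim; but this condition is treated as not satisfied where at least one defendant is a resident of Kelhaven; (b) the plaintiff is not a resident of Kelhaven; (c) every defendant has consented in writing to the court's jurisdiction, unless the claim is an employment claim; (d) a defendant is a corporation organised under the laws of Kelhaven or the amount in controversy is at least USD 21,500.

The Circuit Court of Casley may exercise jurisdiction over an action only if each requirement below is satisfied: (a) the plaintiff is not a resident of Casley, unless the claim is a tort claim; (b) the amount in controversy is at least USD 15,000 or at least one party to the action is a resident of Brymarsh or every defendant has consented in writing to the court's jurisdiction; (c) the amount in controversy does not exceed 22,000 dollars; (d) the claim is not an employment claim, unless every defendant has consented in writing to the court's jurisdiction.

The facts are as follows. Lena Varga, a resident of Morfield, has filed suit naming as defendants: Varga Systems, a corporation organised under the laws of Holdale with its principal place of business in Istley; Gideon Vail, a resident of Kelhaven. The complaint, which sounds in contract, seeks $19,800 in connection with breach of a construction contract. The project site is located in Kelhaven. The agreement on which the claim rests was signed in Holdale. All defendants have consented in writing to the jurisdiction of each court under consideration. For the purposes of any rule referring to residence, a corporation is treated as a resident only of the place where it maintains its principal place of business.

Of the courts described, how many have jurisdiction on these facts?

The Casley High Bench:
  (a) The claim is a contract claim. Met.
  (b) The claim is a contract claim, not a consumer claim, which satisfies one of the alternatives. Met.
  (c) The plaintiff resides in Morfield, which is not Casley, which satisfies one of the alternatives. However, the claim is a contract claim, which falls within the stated exception and so defeats the condition. Not met.
  (d) Varga Systems is organised under the laws of Holdale, so one alternative holds. Condition met.
  → Not every requirement is met — no jurisdiction.
The Kelhaven Regional Court:
  (a) The claim is a contract claim, not a tort claim, so one alternative holds. However, Gideon Vail resides in Kelhaven, which falls within the stated exception and so defeats the condition. Condition not met.
  (b) The plaintiff resides in Morfield, which is not Kelhaven. Satisfied.
  (c) Every defendant has filed written consent. Condition met.
  (d) The corporate defendant(s) are organised in Holdale, not Kelhaven; the amount in controversy is USD 19,800, below the 21,500 dollars floor — no alternative holds. Not satisfied.
  → The court lacks jurisdiction.
The Circuit Court of Casley:
  (a) The plaintiff resides in Morfield, which is not Casley. Condition met.
  (b) The amount in controversy is USD 19,800, which meets the USD 15,000 floor, so this disjunct is met. Satisfied.
  (c) The amount in controversy is 19,800 dollars, within the $22,000 ceiling. Satisfied.
  (d) The claim is a contract claim, not an employment claim. Met.
  → The court has jurisdiction.
Courts with jurisdiction: the Circuit Court of Casley — 1 in total.

1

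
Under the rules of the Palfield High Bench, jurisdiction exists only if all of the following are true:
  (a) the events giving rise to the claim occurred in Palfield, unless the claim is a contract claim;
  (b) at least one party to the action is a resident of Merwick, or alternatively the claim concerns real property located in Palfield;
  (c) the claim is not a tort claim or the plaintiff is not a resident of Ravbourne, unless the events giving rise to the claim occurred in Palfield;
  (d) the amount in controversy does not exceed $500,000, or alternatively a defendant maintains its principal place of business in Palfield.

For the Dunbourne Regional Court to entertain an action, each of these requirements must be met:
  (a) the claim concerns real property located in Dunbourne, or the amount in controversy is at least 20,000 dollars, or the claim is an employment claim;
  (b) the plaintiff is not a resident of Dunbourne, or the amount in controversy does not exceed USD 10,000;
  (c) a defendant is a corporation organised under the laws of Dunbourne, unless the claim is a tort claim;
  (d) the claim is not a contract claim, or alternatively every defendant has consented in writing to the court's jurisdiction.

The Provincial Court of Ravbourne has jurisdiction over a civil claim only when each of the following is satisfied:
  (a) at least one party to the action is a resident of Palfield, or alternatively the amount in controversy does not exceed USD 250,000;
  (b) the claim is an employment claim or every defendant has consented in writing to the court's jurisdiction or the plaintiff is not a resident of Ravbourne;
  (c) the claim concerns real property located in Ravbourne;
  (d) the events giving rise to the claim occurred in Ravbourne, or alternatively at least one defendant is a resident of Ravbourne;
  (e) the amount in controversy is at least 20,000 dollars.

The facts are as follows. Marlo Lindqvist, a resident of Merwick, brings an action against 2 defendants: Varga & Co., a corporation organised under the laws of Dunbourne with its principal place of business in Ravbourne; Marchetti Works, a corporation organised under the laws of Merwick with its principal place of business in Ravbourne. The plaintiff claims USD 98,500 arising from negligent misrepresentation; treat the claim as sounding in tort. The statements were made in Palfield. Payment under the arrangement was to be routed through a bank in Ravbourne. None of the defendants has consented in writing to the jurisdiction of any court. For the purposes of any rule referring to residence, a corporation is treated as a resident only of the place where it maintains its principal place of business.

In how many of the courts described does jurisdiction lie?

The Palfield High Bench:
  (a) The operative events occurred in Palfield. Met.
  (b) Marlo Lindqvist resides in Merwick, which satisfies one of the alternatives. Met.
  (c) The plaintiff resides in Merwick, which is not Ravbourne, so one alternative holds. Satisfied.
  (d) The amount in controversy is 98,500 dollars, within the USD 500,000 ceiling, so this disjunct is met. Met.
  → Jurisdiction lies.
The Dunbourne Regional Court:
  (a) The amount in controversy is $98,500, which meets the USD 20,000 floor, which satisfies one of the alternatives. Condition met.
  (b) The plaintiff resides in Merwick, which is not Dunbourne, so this disjunct is met. Met.
  (c) Varga & Co. is organised under the laws of Dunbourne. Condition met.
  (d) The claim is a tort claim, not a contract claim, so one alternative holds. Met.
  → The court has jurisdiction.
The Provincial Court of Ravbourne:
  (a) The amount in controversy is USD 98,500, within the $250,000 ceiling, so this disjunct is met. Condition met.
  (b) The plaintiff resides in Merwick, which is not Ravbourne — that alternative is enough. Met.
  (c) The claim does not concern real property. Not satisfied.
  (d) Varga & Co. resides in Ravbourne — that alternative is enough. Met.
  (e) The amount in controversy is 98,500 dollars, which meets the $20,000 floor. Condition met.
  → Not every requirement is met — no jurisdiction.
Courts with jurisdiction: the Palfield High Bench, the Dunbourne Regional Court — 2 in total.

2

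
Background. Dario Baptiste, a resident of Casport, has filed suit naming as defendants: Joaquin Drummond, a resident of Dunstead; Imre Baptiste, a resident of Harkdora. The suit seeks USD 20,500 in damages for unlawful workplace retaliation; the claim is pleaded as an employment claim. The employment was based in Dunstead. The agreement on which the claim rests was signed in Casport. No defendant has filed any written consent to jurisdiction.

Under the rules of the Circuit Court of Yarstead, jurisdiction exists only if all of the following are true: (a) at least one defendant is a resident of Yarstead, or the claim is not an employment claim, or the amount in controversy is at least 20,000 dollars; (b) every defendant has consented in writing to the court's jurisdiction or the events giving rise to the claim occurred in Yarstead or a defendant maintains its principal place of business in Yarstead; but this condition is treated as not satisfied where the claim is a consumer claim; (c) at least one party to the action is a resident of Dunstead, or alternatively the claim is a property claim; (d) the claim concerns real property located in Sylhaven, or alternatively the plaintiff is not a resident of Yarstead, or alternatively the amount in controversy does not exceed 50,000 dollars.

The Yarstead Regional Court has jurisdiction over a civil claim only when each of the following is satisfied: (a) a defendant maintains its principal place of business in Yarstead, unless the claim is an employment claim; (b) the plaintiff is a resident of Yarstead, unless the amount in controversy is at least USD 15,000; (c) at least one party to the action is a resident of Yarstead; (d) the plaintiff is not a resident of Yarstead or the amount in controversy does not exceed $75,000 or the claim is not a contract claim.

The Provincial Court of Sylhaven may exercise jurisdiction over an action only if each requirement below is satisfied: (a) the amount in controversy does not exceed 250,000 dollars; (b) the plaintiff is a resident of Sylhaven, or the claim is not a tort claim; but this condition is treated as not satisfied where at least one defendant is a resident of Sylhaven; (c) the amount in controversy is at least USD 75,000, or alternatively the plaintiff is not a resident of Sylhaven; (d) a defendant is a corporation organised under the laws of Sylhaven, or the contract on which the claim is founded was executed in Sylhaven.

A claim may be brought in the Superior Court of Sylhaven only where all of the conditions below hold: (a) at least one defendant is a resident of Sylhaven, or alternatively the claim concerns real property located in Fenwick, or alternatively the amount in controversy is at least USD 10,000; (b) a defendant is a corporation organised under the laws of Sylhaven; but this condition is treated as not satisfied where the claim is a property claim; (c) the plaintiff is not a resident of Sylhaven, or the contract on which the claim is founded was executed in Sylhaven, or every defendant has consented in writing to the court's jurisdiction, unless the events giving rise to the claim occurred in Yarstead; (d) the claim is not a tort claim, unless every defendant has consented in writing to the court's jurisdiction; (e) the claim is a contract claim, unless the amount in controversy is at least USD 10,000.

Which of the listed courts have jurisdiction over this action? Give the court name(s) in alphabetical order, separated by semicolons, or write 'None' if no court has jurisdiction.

None

The Circuit Court of Yarstead:
  (a) The amount in controversy is 20,500 dollars, which meets the 20,000 dollars floor — that alternative is enough. Condition met.
  (b) No such written consent has been filed; the operative events occurred in Dunstead, not Yarstead; no defendant is a corporation — none of the alternatives is met. Condition not met.
  (c) Joaquin Drummond resides in Dunstead, so this disjunct is met. Condition met.
  (d) The plaintiff resides in Casport, which is not Yarstead, so this disjunct is met. Met.
  → The court lacks jurisdiction.
The Yarstead Regional Court:
  (a) No defendant is a corporation. The proviso rescues it, though: the claim is an employment claim. Condition met.
  (b) The plaintiff resides in Casport, not Yarstead. The proviso rescues it, though: the amount in controversy is 20,500 dollars, which meets the 15,000 dollars floor. Condition met.
  (c) No party resides in Yarstead. Condition not met.
  (d) The plaintiff resides in Casport, which is not Yarstead, which satisfies one of the alternatives. Met.
  → The court lacks jurisdiction.
The Provincial Court of Sylhaven:
  (a) The amount in controversy is USD 20,500, within the $250,000 ceiling. Condition met.
  (b) The claim is an employment claim, not a tort claim — that alternative is enough. And the carve-out is inapplicable — no defendant resides in Sylhaven (they reside in Dunstead, Harkdora). Condition met.
  (c) The plaintiff resides in Casport, which is not Sylhaven, so this disjunct is met. Met.
  (d) No defendant is a corporation; the contract was executed in Casport, not Sylhaven — every alternative fails. Condition not met.
  → No jurisdiction.
The Superior Court of Sylhaven:
  (a) The amount in controversy is 20,500 dollars, which meets the $10,000 floor, so one alternative holds. Satisfied.
  (b) No defendant is a corporation. Fails.
  (c) The plaintiff resides in Casport, which is not Sylhaven, so this disjunct is met. Satisfied.
  (d) The claim is an employment claim, not a tort claim. Condition met.
  (e) The claim is an employment claim, not a contract claim. But the amount in controversy is 20,500 dollars, which meets the USD 10,000 floor, and the 'unless' clause therefore excuses the requirement. Satisfied.
  → At least one condition fails; no jurisdiction.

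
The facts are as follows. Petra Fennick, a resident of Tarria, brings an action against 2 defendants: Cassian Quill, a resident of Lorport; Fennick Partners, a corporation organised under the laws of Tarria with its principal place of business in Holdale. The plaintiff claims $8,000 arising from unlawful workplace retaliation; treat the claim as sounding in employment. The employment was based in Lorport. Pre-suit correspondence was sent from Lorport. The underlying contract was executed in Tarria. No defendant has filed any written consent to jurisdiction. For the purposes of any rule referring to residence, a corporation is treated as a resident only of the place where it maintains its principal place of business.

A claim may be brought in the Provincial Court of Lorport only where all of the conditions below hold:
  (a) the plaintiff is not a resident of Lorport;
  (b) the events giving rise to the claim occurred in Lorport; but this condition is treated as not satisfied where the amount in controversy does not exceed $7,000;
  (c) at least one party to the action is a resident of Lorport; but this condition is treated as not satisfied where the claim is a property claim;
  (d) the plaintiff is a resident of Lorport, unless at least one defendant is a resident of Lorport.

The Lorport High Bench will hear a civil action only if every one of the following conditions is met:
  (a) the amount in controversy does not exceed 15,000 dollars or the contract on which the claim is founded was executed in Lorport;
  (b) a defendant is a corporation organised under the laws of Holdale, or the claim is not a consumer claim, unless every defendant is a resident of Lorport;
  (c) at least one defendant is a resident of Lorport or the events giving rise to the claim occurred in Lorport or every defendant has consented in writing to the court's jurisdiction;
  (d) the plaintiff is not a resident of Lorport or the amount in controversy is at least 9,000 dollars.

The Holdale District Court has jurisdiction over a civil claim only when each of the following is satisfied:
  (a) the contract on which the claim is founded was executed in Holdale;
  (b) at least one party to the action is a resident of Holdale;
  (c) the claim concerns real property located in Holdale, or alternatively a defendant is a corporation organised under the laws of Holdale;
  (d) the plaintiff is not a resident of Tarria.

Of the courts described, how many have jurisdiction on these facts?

The Provincial Court of Lorport:
  (a) The plaintiff resides in Tarria, which is not Lorport. Condition met.
  (b) The operative events occurred in Lorport. And the carve-out is inapplicable — the amount in controversy is $8,000, above the 7,000 dollars ceiling. Met.
  (c) Cassian Quill resides in Lorport. The exception is not triggered, since the claim is an employment claim, not a property claim. Satisfied.
  (d) The plaintiff resides in Tarria, not Lorport. But Cassian Quill resides in Lorport, and the 'unless' clause therefore excuses the requirement. Satisfied.
  → Every requirement is satisfied — jurisdiction.
The Lorport High Bench:
  (a) The amount in controversy is $8,000, within the 15,000 dollars ceiling, so this disjunct is met. Met.
  (b) The claim is an employment claim, not a consumer claim, so one alternative holds. Met.
  (c) Cassian Quill resides in Lorport — that alternative is enough. Satisfied.
  (d) The plaintiff resides in Tarria, which is not Lorport — that alternative is enough. Condition met.
  → All conditions met; jurisdiction exists.
The Holdale District Court:
  (a) The contract was executed in Tarria, not Holdale. Fails.
  (b) Fennick Partners resides in Holdale. Condition met.
  (c) The claim does not concern real property; the corporate defendant(s) are organised in Tarria, not Holdale — none of the alternatives is met. Not satisfied.
  (d) The plaintiff resides in Tarria. Not met.
  → The court lacks jurisdiction.
Courts with jurisdiction: the Provincial Court of Lorport, the Lorport High Bench — 2 in total.

2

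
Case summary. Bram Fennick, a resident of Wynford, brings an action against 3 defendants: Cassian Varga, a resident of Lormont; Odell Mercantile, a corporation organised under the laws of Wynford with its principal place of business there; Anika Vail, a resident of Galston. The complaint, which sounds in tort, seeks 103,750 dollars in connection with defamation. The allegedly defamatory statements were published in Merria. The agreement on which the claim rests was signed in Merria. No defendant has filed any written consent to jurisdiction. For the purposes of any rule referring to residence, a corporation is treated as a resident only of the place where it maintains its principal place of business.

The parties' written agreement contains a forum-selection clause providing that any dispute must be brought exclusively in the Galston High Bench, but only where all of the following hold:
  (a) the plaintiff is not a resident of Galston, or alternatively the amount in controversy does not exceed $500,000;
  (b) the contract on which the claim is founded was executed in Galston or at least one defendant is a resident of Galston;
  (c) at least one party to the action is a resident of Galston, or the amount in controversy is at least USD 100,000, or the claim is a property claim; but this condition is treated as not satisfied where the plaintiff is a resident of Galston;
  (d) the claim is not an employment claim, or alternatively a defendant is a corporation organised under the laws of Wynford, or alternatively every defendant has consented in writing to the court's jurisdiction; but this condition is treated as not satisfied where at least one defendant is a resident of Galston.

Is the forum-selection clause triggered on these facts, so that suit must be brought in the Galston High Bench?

The Galston High Bench:
  (a) The plaintiff resides in Wynford, which is not Galston — that alternative is enough. Condition met.
  (b) Anika Vail resides in Galston, so this disjunct is met. Met.
  (c) Anika Vail resides in Galston — that alternative is enough. The exception is not triggered, since the plaintiff resides in Wynford, not Galston. Satisfied.
  (d) The claim is a tort claim, not an employment claim — that alternative is enough. But the carve-out bites: Anika Vail resides in Galston. Condition not met.
  → Forum clause is not triggered.

No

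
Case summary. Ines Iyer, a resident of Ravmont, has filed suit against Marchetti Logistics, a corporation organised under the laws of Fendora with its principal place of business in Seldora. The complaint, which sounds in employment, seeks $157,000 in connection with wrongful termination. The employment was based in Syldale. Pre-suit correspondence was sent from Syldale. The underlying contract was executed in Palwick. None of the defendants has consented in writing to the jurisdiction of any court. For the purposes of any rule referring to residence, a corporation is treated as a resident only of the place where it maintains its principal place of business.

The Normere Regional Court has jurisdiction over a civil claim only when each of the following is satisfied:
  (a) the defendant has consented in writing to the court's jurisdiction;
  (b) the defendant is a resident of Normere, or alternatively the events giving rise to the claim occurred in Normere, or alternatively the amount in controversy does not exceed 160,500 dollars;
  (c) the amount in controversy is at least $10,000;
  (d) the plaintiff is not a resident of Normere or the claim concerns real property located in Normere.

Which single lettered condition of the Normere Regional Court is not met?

(a)

The Normere Regional Court:
  (a) No such written consent has been filed. Not satisfied.
  (b) The amount in controversy is USD 157,000, within the USD 160,500 ceiling, which satisfies one of the alternatives. Satisfied.
  (c) The amount in controversy is 157,000 dollars, which meets the USD 10,000 floor. Met.
  (d) The plaintiff resides in Ravmont, which is not Normere, so this disjunct is met. Condition met.
Only condition (a) fails.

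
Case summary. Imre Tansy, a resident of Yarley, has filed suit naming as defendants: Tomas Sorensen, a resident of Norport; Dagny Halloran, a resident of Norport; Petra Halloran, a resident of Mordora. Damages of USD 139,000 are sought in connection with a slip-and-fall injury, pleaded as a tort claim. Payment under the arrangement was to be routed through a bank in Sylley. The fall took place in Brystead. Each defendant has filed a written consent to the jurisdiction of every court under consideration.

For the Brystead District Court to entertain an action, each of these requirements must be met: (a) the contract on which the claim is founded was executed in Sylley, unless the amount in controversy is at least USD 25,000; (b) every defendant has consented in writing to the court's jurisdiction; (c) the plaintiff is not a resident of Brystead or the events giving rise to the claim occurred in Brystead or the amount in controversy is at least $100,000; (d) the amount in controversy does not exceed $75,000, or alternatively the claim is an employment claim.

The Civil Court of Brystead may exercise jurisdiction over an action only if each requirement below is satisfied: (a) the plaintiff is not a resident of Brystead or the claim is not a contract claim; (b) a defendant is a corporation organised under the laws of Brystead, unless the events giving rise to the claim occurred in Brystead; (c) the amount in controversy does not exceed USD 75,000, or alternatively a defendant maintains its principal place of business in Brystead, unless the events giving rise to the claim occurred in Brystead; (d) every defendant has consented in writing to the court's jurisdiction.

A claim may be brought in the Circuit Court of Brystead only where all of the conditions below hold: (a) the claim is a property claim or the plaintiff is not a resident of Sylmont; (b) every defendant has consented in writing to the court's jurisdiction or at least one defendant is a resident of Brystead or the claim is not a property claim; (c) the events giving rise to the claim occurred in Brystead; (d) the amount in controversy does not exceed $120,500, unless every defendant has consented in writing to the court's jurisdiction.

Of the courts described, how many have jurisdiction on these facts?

The Brystead District Court:
  (a) No contract (and hence no place of execution) is alleged. However, the amount in controversy is 139,000 dollars, which meets the $25,000 floor, so the 'unless' proviso supplies this condition. Met.
  (b) Every defendant has filed written consent. Condition met.
  (c) The plaintiff resides in Yarley, which is not Brystead, so this disjunct is met. Met.
  (d) The amount in controversy is USD 139,000, above the USD 75,000 ceiling; the claim is a tort claim, not an employment claim — every alternative fails. Not satisfied.
  → No jurisdiction.
The Civil Court of Brystead:
  (a) The plaintiff resides in Yarley, which is not Brystead — that alternative is enough. Satisfied.
  (b) No defendant is a corporation. However, the operative events occurred in Brystead, so the 'unless' proviso supplies this condition. Condition met.
  (c) The amount in controversy is $139,000, above the 75,000 dollars ceiling; no defendant is a corporation — none of the alternatives is met. However, the operative events occurred in Brystead, so the 'unless' proviso supplies this condition. Condition met.
  (d) Every defendant has filed written consent. Condition met.
  → All conditions met; jurisdiction exists.
The Circuit Court of Brystead:
  (a) The plaintiff resides in Yarley, which is not Sylmont — that alternative is enough. Met.
  (b) Every defendant has filed written consent — that alternative is enough. Condition met.
  (c) The operative events occurred in Brystead. Met.
  (d) The amount in controversy is 139,000 dollars, above the 120,500 dollars ceiling. The proviso rescues it, though: every defendant has filed written consent. Met.
  → All conditions met; jurisdiction exists.
Courts with jurisdiction: the Civil Court of Brystead, the Circuit Court of Brystead — 2 in total.

2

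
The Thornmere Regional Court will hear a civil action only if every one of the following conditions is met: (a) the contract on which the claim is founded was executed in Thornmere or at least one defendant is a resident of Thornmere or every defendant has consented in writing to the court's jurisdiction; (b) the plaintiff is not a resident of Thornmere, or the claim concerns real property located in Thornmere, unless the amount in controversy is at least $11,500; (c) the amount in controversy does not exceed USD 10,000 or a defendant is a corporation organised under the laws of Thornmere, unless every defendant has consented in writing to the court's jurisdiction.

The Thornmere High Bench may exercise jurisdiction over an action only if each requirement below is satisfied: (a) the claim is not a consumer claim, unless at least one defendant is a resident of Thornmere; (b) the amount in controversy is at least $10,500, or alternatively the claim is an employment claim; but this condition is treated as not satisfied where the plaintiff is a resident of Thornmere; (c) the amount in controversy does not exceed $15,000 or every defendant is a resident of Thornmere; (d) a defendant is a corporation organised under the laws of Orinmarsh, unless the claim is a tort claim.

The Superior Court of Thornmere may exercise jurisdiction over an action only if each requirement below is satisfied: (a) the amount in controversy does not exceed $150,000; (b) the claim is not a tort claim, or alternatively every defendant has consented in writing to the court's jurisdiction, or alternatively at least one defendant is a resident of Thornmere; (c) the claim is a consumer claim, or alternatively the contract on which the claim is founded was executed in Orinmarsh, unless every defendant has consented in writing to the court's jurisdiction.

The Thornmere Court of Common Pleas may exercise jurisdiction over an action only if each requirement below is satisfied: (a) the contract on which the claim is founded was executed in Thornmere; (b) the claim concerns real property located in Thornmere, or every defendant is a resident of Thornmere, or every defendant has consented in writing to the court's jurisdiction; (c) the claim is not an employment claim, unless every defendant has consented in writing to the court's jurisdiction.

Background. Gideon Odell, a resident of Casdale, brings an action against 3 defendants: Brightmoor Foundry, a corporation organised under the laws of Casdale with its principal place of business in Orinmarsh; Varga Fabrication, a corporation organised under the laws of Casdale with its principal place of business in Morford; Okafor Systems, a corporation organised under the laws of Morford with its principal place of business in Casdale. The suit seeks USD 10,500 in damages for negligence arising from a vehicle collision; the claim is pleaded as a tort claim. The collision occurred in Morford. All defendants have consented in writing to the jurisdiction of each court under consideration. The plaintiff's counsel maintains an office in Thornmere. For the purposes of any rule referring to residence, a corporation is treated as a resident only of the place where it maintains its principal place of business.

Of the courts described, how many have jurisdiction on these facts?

3

The Thornmere Regional Court:
  (a) Every defendant has filed written consent, so one alternative holds. Satisfied.
  (b) The plaintiff resides in Casdale, which is not Thornmere — that alternative is enough. Condition met.
  (c) The amount in controversy is 10,500 dollars, above the USD 10,000 ceiling; the corporate defendant(s) are organised in Casdale, Morford, not Thornmere — none of the alternatives is met. But every defendant has filed written consent, and the 'unless' clause therefore excuses the requirement. Met.
  → Jurisdiction lies.
The Thornmere High Bench:
  (a) The claim is a tort claim, not a consumer claim. Met.
  (b) The amount in controversy is USD 10,500, which meets the $10,500 floor, so one alternative holds. The carve-out does not apply: the plaintiff resides in Casdale, not Thornmere. Met.
  (c) The amount in controversy is 10,500 dollars, within the $15,000 ceiling — that alternative is enough. Met.
  (d) The corporate defendant(s) are organised in Casdale, Morford, not Orinmarsh. But the claim is a tort claim, and the 'unless' clause therefore excuses the requirement. Satisfied.
  → The court has jurisdiction.
The Superior Court of Thornmere:
  (a) The amount in controversy is 10,500 dollars, within the USD 150,000 ceiling. Met.
  (b) Every defendant has filed written consent — that alternative is enough. Satisfied.
  (c) The claim is a tort claim, not a consumer claim; no contract (and hence no place of execution) is alleged — every alternative fails. The proviso rescues it, though: every defendant has filed written consent. Satisfied.
  → Every requirement is satisfied — jurisdiction.
The Thornmere Court of Common Pleas:
  (a) No contract (and hence no place of execution) is alleged. Fails.
  (b) Every defendant has filed written consent, so one alternative holds. Condition met.
  (c) The claim is a tort claim, not an employment claim. Condition met.
  → At least one condition fails; no jurisdiction.
Courts with jurisdiction: the Thornmere Regional Court, the Thornmere High Bench, the Superior Court of Thornmere — 3 in total.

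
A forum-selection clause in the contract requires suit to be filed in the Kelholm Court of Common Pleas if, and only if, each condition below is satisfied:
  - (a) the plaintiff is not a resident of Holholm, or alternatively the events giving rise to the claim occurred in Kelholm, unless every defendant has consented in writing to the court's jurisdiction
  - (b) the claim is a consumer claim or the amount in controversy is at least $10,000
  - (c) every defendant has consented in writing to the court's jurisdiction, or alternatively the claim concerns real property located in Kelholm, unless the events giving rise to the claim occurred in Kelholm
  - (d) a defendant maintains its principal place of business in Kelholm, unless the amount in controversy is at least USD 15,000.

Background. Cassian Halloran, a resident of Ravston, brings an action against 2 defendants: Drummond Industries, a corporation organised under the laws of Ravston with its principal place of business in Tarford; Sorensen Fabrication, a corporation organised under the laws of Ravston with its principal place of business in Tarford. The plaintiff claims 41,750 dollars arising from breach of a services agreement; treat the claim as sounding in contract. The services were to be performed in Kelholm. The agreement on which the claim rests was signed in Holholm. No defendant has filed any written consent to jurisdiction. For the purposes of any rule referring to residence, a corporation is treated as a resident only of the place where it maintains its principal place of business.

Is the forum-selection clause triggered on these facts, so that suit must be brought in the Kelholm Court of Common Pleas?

The Kelholm Court of Common Pleas:
  (a) The plaintiff resides in Ravston, which is not Holholm, so one alternative holds. Met.
  (b) The amount in controversy is USD 41,750, which meets the $10,000 floor, so this disjunct is met. Satisfied.
  (c) No such written consent has been filed; the claim does not concern real property — no alternative holds. But the operative events occurred in Kelholm, and the 'unless' clause therefore excuses the requirement. Satisfied.
  (d) The corporate defendant(s) have their principal place of business in Tarford, not Kelholm. But the amount in controversy is 41,750 dollars, which meets the $15,000 floor, and the 'unless' clause therefore excuses the requirement. Satisfied.
  → The clause applies.

Yes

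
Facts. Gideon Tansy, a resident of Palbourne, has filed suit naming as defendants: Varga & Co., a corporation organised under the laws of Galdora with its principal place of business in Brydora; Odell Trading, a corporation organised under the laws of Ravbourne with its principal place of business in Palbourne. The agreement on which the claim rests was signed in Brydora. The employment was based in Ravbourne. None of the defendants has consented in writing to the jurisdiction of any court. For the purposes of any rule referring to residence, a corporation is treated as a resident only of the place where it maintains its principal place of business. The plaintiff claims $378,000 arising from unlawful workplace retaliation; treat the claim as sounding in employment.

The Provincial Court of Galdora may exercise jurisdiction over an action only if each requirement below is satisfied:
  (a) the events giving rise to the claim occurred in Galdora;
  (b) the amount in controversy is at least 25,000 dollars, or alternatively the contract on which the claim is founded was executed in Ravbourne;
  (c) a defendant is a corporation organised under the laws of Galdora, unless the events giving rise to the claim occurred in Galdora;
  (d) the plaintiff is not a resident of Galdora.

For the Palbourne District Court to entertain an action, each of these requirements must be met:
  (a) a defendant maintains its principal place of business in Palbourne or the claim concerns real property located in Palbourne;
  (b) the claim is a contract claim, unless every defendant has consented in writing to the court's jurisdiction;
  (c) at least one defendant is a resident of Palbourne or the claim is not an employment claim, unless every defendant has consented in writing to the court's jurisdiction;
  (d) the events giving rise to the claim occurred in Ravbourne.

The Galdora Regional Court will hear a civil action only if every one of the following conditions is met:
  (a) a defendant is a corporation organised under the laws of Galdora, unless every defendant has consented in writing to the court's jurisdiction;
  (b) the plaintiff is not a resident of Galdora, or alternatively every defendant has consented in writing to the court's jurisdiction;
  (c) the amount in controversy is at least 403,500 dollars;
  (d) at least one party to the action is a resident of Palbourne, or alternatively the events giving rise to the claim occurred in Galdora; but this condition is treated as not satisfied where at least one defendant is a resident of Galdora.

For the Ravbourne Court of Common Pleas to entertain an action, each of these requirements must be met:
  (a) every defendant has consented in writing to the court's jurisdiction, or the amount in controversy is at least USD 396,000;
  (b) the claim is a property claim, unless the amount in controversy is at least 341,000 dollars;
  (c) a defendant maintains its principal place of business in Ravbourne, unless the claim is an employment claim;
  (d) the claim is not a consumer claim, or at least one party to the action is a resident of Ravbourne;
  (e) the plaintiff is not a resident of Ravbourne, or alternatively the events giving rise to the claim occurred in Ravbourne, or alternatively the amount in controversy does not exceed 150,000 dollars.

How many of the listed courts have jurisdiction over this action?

The Provincial Court of Galdora:
  (a) The operative events occurred in Ravbourne, not Galdora. Not satisfied.
  (b) The amount in controversy is 378,000 dollars, which meets the 25,000 dollars floor — that alternative is enough. Condition met.
  (c) Varga & Co. is organised under the laws of Galdora. Satisfied.
  (d) The plaintiff resides in Palbourne, which is not Galdora. Satisfied.
  → At least one condition fails; no jurisdiction.
The Palbourne District Court:
  (a) Odell Trading has its principal place of business in Palbourne, so this disjunct is met. Met.
  (b) The claim is an employment claim, not a contract claim. And no such written consent has been filed, so the proviso does not save it. Not met.
  (c) Odell Trading resides in Palbourne, so one alternative holds. Condition met.
  (d) The operative events occurred in Ravbourne. Satisfied.
  → The court lacks jurisdiction.
The Galdora Regional Court:
  (a) Varga & Co. is organised under the laws of Galdora. Satisfied.
  (b) The plaintiff resides in Palbourne, which is not Galdora, so one alternative holds. Satisfied.
  (c) The amount in controversy is USD 378,000, below the 403,500 dollars floor. Fails.
  (d) Gideon Tansy resides in Palbourne, which satisfies one of the alternatives. The carve-out does not apply: no defendant resides in Galdora (they reside in Brydora, Palbourne). Satisfied.
  → The court lacks jurisdiction.
The Ravbourne Court of Common Pleas:
  (a) No such written consent has been filed; the amount in controversy is $378,000, below the 396,000 dollars floor — none of the alternatives is met. Fails.
  (b) The claim is an employment claim, not a property claim. However, the amount in controversy is USD 378,000, which meets the USD 341,000 floor, so the 'unless' proviso supplies this condition. Condition met.
  (c) The corporate defendant(s) have their principal place of business in Brydora, Palbourne, not Ravbourne. However, the claim is an employment claim, so the 'unless' proviso supplies this condition. Satisfied.
  (d) The claim is an employment claim, not a consumer claim, so this disjunct is met. Condition met.
  (e) The plaintiff resides in Palbourne, which is not Ravbourne, which satisfies one of the alternatives. Condition met.
  → Not every requirement is met — no jurisdiction.
No court satisfies all of its conditions.

0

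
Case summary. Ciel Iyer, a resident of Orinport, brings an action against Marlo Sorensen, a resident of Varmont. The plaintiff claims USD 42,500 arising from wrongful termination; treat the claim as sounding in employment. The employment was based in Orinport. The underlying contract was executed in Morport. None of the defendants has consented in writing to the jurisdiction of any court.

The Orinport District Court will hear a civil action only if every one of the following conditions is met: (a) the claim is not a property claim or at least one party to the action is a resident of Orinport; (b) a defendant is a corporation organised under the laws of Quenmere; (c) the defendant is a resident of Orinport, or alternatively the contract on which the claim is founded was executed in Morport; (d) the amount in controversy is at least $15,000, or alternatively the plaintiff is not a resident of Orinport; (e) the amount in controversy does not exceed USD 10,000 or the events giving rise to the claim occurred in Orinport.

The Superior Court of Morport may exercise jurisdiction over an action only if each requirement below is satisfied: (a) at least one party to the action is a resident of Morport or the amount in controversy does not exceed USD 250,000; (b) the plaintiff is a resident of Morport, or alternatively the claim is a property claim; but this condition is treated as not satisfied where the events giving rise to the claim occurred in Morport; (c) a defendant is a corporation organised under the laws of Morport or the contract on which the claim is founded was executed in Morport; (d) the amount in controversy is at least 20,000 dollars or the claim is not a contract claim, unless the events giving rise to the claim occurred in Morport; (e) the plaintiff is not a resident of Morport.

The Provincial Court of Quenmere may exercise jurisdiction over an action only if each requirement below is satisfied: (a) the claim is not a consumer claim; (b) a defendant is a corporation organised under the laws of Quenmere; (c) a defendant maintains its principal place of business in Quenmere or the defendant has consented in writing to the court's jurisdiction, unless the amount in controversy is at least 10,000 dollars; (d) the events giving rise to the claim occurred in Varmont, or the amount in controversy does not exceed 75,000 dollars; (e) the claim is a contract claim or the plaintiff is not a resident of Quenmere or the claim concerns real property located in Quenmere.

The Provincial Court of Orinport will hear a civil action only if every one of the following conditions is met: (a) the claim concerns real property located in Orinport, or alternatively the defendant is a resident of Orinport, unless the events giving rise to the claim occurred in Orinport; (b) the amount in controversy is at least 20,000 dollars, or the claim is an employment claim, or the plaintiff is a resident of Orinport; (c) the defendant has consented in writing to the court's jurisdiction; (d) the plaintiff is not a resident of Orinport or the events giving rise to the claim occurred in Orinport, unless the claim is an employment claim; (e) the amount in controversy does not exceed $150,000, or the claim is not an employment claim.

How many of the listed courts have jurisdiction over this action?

0

The Orinport District Court:
  (a) The claim is an employment claim, not a property claim, so this disjunct is met. Satisfied.
  (b) No defendant is a corporation. Not satisfied.
  (c) The contract was executed in Morport, so one alternative holds. Condition met.
  (d) The amount in controversy is USD 42,500, which meets the USD 15,000 floor, which satisfies one of the alternatives. Condition met.
  (e) The operative events occurred in Orinport — that alternative is enough. Condition met.
  → The court lacks jurisdiction.
The Superior Court of Morport:
  (a) The amount in controversy is 42,500 dollars, within the $250,000 ceiling — that alternative is enough. Met.
  (b) The plaintiff resides in Orinport, not Morport; the claim is an employment claim, not a property claim — none of the alternatives is met. Condition not met.
  (c) The contract was executed in Morport, so this disjunct is met. Met.
  (d) The amount in controversy is $42,500, which meets the $20,000 floor, which satisfies one of the alternatives. Met.
  (e) The plaintiff resides in Orinport, which is not Morport. Condition met.
  → At least one condition fails; no jurisdiction.
The Provincial Court of Quenmere:
  (a) The claim is an employment claim, not a consumer claim. Condition met.
  (b) No defendant is a corporation. Not met.
  (c) No defendant is a corporation; no such written consent has been filed — no alternative holds. But the amount in controversy is 42,500 dollars, which meets the USD 10,000 floor, and the 'unless' clause therefore excuses the requirement. Condition met.
  (d) The amount in controversy is $42,500, within the $75,000 ceiling, which satisfies one of the alternatives. Satisfied.
  (e) The plaintiff resides in Orinport, which is not Quenmere — that alternative is enough. Condition met.
  → Not every requirement is met — no jurisdiction.
The Provincial Court of Orinport:
  (a) The claim does not concern real property; the defendant resides in Varmont, not Orinport — every alternative fails. However, the operative events occurred in Orinport, so the 'unless' proviso supplies this condition. Satisfied.
  (b) The amount in controversy is 42,500 dollars, which meets the 20,000 dollars floor — that alternative is enough. Satisfied.
  (c) No such written consent has been filed. Not met.
  (d) The operative events occurred in Orinport, which satisfies one of the alternatives. Met.
  (e) The amount in controversy is $42,500, within the USD 150,000 ceiling, so this disjunct is met. Satisfied.
  → At least one condition fails; no jurisdiction.
No court satisfies all of its conditions.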